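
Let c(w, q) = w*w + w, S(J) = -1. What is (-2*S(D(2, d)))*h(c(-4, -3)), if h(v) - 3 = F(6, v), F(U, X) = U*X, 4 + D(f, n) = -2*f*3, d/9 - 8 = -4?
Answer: 150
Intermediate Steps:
d = 36 (d = 72 + 9*(-4) = 72 - 36 = 36)
D(f, n) = -4 - 6*f (D(f, n) = -4 - 2*f*3 = -4 - 6*f)
c(w, q) = w + w² (c(w, q) = w² + w = w + w²)
h(v) = 3 + 6*v
(-2*S(D(2, d)))*h(c(-4, -3)) = (-2*(-1))*(3 + 6*(-4*(1 - 4))) = 2*(3 + 6*(-4*(-3))) = 2*(3 + 6*12) = 2*(3 + 72) = 2*75 = 150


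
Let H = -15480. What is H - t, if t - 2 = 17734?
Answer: -33216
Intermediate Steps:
t = 17736 (t = 2 + 17734 = 17736)
H - t = -15480 - 1*17736 = -15480 - 17736 = -33216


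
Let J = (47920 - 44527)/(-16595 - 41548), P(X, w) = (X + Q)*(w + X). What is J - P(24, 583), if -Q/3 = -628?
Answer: -22446222567/19381 ≈ -1.1582e+6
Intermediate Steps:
Q = 1884 (Q = -3*(-628) = 1884)
P(X, w) = (1884 + X)*(X + w) (P(X, w) = (X + 1884)*(w + X) = (1884 + X)*(X + w))
J = -1131/19381 (J = 3393/(-58143) = 3393*(-1/58143) = -1131/19381 ≈ -0.058356)
J - P(24, 583) = -1131/19381 - (24² + 1884*24 + 1884*583 + 24*583) = -1131/19381 - (576 + 45216 + 1098372 + 13992) = -1131/19381 - 1*1158156 = -1131/19381 - 1158156 = -22446222567/19381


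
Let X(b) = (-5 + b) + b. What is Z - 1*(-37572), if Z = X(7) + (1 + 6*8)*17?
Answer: 38414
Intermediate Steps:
X(b) = -5 + 2*b
Z = 842 (Z = (-5 + 2*7) + (1 + 6*8)*17 = (-5 + 14) + (1 + 48)*17 = 9 + 49*17 = 9 + 833 = 842)
Z - 1*(-37572) = 842 - 1*(-37572) = 842 + 37572 = 38414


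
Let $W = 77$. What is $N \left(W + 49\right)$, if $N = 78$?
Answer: $9828$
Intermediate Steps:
$N \left(W + 49\right) = 78 \left(77 + 49\right) = 78 \cdot 126 = 9828$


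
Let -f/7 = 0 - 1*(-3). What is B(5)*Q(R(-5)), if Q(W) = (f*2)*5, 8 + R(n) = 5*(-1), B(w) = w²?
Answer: -5250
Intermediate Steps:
R(n) = -13 (R(n) = -8 + 5*(-1) = -8 - 5 = -13)
f = -21 (f = -7*(0 - 1*(-3)) = -7*(0 + 3) = -7*3 = -21)
Q(W) = -210 (Q(W) = -21*2*5 = -42*5 = -210)
B(5)*Q(R(-5)) = 5²*(-210) = 25*(-210) = -5250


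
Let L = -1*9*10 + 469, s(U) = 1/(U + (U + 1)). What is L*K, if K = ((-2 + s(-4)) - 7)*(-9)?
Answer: 218304/7 ≈ 31186.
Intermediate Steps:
s(U) = 1/(1 + 2*U) (s(U) = 1/(U + (1 + U)) = 1/(1 + 2*U))
L = 379 (L = -9*10 + 469 = -90 + 469 = 379)
K = 576/7 (K = ((-2 + 1/(1 + 2*(-4))) - 7)*(-9) = ((-2 + 1/(1 - 8)) - 7)*(-9) = ((-2 + 1/(-7)) - 7)*(-9) = ((-2 - ⅐) - 7)*(-9) = (-15/7 - 7)*(-9) = -64/7*(-9) = 576/7 ≈ 82.286)
L*K = 379*(576/7) = 218304/7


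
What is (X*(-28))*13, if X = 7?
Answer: -2548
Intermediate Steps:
(X*(-28))*13 = (7*(-28))*13 = -196*13 = -2548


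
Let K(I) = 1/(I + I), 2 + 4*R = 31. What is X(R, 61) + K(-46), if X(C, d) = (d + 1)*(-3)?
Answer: -17113/92 ≈ -186.01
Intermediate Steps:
R = 29/4 (R = -½ + (¼)*31 = -½ + 31/4 = 29/4 ≈ 7.2500)
X(C, d) = -3 - 3*d (X(C, d) = (1 + d)*(-3) = -3 - 3*d)
K(I) = 1/(2*I)
X(R, 61) + K(-46) = (-3 - 3*61) + (½)/(-46) = (-3 - 183) + (½)*(-1/46) = -186 - 1/92 = -17113/92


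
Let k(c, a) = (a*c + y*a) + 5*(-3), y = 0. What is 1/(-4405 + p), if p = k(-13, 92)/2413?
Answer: -2413/10630476 ≈ -0.00022699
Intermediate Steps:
k(c, a) = -15 + a*c (k(c, a) = (a*c + 0*a) + 5*(-3) = (a*c + 0) - 15 = a*c - 15 = -15 + a*c)
p = -1211/2413 (p = (-15 + 92*(-13))/2413 = (-15 - 1196)*(1/2413) = -1211*1/2413 = -1211/2413 ≈ -0.50186)
1/(-4405 + p) = 1/(-4405 - 1211/2413) = 1/(-10630476/2413) = -2413/10630476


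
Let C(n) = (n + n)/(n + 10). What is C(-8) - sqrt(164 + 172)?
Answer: -8 - 4*sqrt(21) ≈ -26.330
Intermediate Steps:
C(n) = 2*n/(10 + n) (C(n) = (2*n)/(10 + n) = 2*n/(10 + n))
C(-8) - sqrt(164 + 172) = 2*(-8)/(10 - 8) - sqrt(164 + 172) = 2*(-8)/2 - sqrt(336) = 2*(-8)*(1/2) - 4*sqrt(21) = -8 - 4*sqrt(21)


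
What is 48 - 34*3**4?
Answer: -2706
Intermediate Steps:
48 - 34*3**4 = 48 - 34*81 = 48 - 2754 = -2706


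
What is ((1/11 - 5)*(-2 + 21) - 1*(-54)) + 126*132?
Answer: 182520/11 ≈ 16593.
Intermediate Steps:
((1/11 - 5)*(-2 + 21) - 1*(-54)) + 126*132 = ((1/11 - 5)*19 + 54) + 16632 = (-54/11*19 + 54) + 16632 = (-1026/11 + 54) + 16632 = -432/11 + 16632 = 182520/11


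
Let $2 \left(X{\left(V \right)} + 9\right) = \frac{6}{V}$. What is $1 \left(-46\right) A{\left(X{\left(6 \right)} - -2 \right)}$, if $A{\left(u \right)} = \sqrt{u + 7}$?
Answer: $- 23 \sqrt{2} \approx -32.527$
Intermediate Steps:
$X{\left(V \right)} = -9 + \frac{3}{V}$ ($X{\left(V \right)} = -9 + \frac{6 \frac{1}{V}}{2} = -9 + \frac{3}{V}$)
$A{\left(u \right)} = \sqrt{7 + u}$
$1 \left(-46\right) A{\left(X{\left(6 \right)} - -2 \right)} = 1 \left(-46\right) \sqrt{7 - \left(7 - \frac{1}{2}\right)} = - 46 \sqrt{7 + \left(\left(-9 + 3 \cdot \frac{1}{6}\right) + 2\right)} = - 46 \sqrt{7 + \left(\left(-9 + \frac{1}{2}\right) + 2\right)} = - 46 \sqrt{7 + \left(- \frac{17}{2} + 2\right)} = - 46 \sqrt{7 - \frac{13}{2}} = - \frac{46}{\sqrt{2}} = - 46 \frac{\sqrt{2}}{2} = - 23 \sqrt{2}$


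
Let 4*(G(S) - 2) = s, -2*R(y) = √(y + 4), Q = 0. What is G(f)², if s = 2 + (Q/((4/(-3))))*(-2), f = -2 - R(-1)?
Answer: 25/4 ≈ 6.2500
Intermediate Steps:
R(y) = -√(4 + y)/2 (R(y) = -√(y + 4)/2 = -√(4 + y)/2)
f = -2 + √3/2 (f = -2 - (-1)*√(4 - 1)/2 = -2 - (-1)*√3/2 = -2 + √3/2 ≈ -1.1340)
s = 2 (s = 2 + (0/((4/(-3))))*(-2) = 2 + (0/((4*(-⅓))))*(-2) = 2 + (0/(-4/3))*(-2) = 2 + (0*(-¾))*(-2) = 2 + 0*(-2) = 2 + 0 = 2)
G(S) = 5/2 (G(S) = 2 + (¼)*2 = 2 + ½ = 5/2)
G(f)² = (5/2)² = 25/4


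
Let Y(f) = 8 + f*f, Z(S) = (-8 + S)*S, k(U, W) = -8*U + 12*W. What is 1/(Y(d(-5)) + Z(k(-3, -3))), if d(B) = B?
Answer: 1/273 ≈ 0.0036630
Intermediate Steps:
Z(S) = S*(-8 + S)
Y(f) = 8 + f²
1/(Y(d(-5)) + Z(k(-3, -3))) = 1/((8 + (-5)²) + (-8*(-3) + 12*(-3))*(-8 + (-8*(-3) + 12*(-3)))) = 1/((8 + 25) + (24 - 36)*(-8 + (24 - 36))) = 1/(33 - 12*(-8 - 12)) = 1/(33 - 12*(-20)) = 1/(33 + 240) = 1/273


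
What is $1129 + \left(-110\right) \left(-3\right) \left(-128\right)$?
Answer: $-41111$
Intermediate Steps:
$1129 + \left(-110\right) \left(-3\right) \left(-128\right) = 1129 + 330 \left(-128\right) = 1129 - 42240 = -41111$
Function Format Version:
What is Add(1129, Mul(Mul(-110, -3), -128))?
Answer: -41111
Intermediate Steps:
Add(1129, Mul(Mul(-110, -3), -128)) = Add(1129, Mul(330, -128)) = Add(1129, -42240) = -41111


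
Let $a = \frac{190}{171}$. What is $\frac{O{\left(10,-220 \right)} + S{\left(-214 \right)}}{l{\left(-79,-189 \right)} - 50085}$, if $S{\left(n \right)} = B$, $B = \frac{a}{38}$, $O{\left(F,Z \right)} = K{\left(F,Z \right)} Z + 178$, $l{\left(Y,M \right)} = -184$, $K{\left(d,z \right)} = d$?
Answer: $\frac{345757}{8595999} \approx 0.040223$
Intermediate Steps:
$a = \frac{10}{9}$ ($a = 190 \cdot \frac{1}{171} = \frac{10}{9} \approx 1.1111$)
$O{\left(F,Z \right)} = 178 + F Z$ ($O{\left(F,Z \right)} = F Z + 178 = 178 + F Z$)
$B = \frac{5}{171}$ ($B = \frac{10}{9 \cdot 38} = \frac{10}{9} \cdot \frac{1}{38} = \frac{5}{171} \approx 0.02924$)
$S{\left(n \right)} = \frac{5}{171}$
$\frac{O{\left(10,-220 \right)} + S{\left(-214 \right)}}{l{\left(-79,-189 \right)} - 50085} = \frac{\left(178 + 10 \left(-220\right)\right) + \frac{5}{171}}{-184 - 50085} = \frac{\left(178 - 2200\right) + \frac{5}{171}}{-50269} = \left(-2022 + \frac{5}{171}\right) \left(- \frac{1}{50269}\right) = \left(- \frac{345757}{171}\right) \left(- \frac{1}{50269}\right) = \frac{345757}{8595999}$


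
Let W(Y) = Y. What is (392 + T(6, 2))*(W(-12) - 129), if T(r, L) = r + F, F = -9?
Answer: -54849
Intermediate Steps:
T(r, L) = -9 + r (T(r, L) = r - 9 = -9 + r)
(392 + T(6, 2))*(W(-12) - 129) = (392 + (-9 + 6))*(-12 - 129) = (392 - 3)*(-141) = 389*(-141) = -54849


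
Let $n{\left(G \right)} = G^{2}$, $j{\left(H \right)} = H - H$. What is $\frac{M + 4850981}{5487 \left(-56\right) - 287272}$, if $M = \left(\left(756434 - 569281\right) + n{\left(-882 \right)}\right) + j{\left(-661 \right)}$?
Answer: $- \frac{2908029}{297272} \approx -9.7824$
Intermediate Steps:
$j{\left(H \right)} = 0$
$M = 965077$ ($M = \left(\left(756434 - 569281\right) + \left(-882\right)^{2}\right) + 0 = \left(187153 + 777924\right) + 0 = 965077 + 0 = 965077$)
$\frac{M + 4850981}{5487 \left(-56\right) - 287272} = \frac{965077 + 4850981}{5487 \left(-56\right) - 287272} = \frac{5816058}{-307272 - 287272} = \frac{5816058}{-594544} = 5816058 \left(- \frac{1}{594544}\right) = - \frac{2908029}{297272}$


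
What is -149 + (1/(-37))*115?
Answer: -5628/37 ≈ -152.11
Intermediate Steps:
-149 + (1/(-37))*115 = -149 + (1*(-1/37))*115 = -149 - 1/37*115 = -149 - 115/37 = -5628/37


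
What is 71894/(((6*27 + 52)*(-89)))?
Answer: -35947/9523 ≈ -3.7748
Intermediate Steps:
71894/(((6*27 + 52)*(-89))) = 71894/(((162 + 52)*(-89))) = 71894/((214*(-89))) = 71894/(-19046) = 71894*(-1/19046) = -35947/9523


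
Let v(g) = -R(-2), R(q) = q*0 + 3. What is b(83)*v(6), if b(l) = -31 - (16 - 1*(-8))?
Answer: 165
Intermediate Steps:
R(q) = 3 (R(q) = 0 + 3 = 3)
v(g) = -3 (v(g) = -1*3 = -3)
b(l) = -55 (b(l) = -31 - (16 + 8) = -31 - 1*24 = -31 - 24 = -55)
b(83)*v(6) = -55*(-3) = 165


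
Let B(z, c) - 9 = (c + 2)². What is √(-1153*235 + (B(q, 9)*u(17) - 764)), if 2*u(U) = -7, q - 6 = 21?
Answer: I*√272174 ≈ 521.7*I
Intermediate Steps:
q = 27 (q = 6 + 21 = 27)
B(z, c) = 9 + (2 + c)² (B(z, c) = 9 + (c + 2)² = 9 + (2 + c)²)
u(U) = -7/2 (u(U) = (½)*(-7) = -7/2)
√(-1153*235 + (B(q, 9)*u(17) - 764)) = √(-1153*235 + ((9 + (2 + 9)²)*(-7/2) - 764)) = √(-270955 + ((9 + 11²)*(-7/2) - 764)) = √(-270955 + ((9 + 121)*(-7/2) - 764)) = √(-270955 + (130*(-7/2) - 764)) = √(-270955 + (-455 - 764)) = √(-270955 - 1219) = √(-272174) = I*√272174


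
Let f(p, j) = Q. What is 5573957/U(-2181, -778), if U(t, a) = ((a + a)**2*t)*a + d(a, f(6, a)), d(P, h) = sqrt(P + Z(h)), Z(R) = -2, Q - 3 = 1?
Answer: 1908256787820425528/1406460856412710974081857 - 5573957*I*sqrt(195)/8438765138476265844491142 ≈ 1.3568e-6 - 9.2236e-18*I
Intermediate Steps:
Q = 4 (Q = 3 + 1 = 4)
f(p, j) = 4
d(P, h) = sqrt(-2 + P) (d(P, h) = sqrt(P - 2) = sqrt(-2 + P))
U(t, a) = sqrt(-2 + a) + 4*t*a**3 (U(t, a) = ((a + a)**2*t)*a + sqrt(-2 + a) = ((2*a)**2*t)*a + sqrt(-2 + a) = ((4*a**2)*t)*a + sqrt(-2 + a) = (4*t*a**2)*a + sqrt(-2 + a) = 4*t*a**3 + sqrt(-2 + a) = sqrt(-2 + a) + 4*t*a**3)
5573957/U(-2181, -778) = 5573957/(sqrt(-2 - 778) + 4*(-2181)*(-778)**3) = 5573957/(sqrt(-780) + 4*(-2181)*(-470910952)) = 5573957/(2*I*sqrt(195) + 4108227145248) = 5573957/(4108227145248 + 2*I*sqrt(195))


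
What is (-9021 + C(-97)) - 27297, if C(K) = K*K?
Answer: -26909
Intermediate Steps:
C(K) = K²
(-9021 + C(-97)) - 27297 = (-9021 + (-97)²) - 27297 = (-9021 + 9409) - 27297 = 388 - 27297 = -26909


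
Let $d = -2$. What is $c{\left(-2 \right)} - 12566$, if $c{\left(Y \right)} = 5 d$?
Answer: $-12576$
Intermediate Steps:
$c{\left(Y \right)} = -10$ ($c{\left(Y \right)} = 5 \left(-2\right) = -10$)
$c{\left(-2 \right)} - 12566 = -10 - 12566 = -12576$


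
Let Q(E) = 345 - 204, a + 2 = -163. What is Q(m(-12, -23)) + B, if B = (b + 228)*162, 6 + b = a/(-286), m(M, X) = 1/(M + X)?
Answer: 470580/13 ≈ 36198.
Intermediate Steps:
a = -165 (a = -2 - 163 = -165)
Q(E) = 141
b = -141/26 (b = -6 - 165/(-286) = -6 - 165*(-1/286) = -6 + 15/26 = -141/26 ≈ -5.4231)
B = 468747/13 (B = (-141/26 + 228)*162 = (5787/26)*162 = 468747/13 ≈ 36057.)
Q(m(-12, -23)) + B = 141 + 468747/13 = 470580/13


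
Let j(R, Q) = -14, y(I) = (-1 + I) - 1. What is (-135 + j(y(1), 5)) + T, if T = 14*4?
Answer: -93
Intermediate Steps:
y(I) = -2 + I
T = 56
(-135 + j(y(1), 5)) + T = (-135 - 14) + 56 = -149 + 56 = -93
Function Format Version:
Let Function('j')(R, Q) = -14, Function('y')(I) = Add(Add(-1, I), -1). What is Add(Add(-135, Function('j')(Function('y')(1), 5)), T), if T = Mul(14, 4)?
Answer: -93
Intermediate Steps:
Function('y')(I) = Add(-2, I)
T = 56
Add(Add(-135, Function('j')(Function('y')(1), 5)), T) = Add(Add(-135, -14), 56) = Add(-149, 56) = -93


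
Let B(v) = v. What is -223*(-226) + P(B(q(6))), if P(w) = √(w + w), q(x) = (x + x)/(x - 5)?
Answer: 50398 + 2*√6 ≈ 50403.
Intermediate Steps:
q(x) = 2*x/(-5 + x) (q(x) = (2*x)/(-5 + x) = 2*x/(-5 + x))
P(w) = √2*√w (P(w) = √(2*w) = √2*√w)
-223*(-226) + P(B(q(6))) = -223*(-226) + √2*√(2*6/(-5 + 6)) = 50398 + √2*√(2*6/1) = 50398 + √2*√(2*6*1) = 50398 + √2*√12 = 50398 + √2*(2*√3) = 50398 + 2*√6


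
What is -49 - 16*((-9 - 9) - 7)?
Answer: 351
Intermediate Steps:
-49 - 16*((-9 - 9) - 7) = -49 - 16*(-18 - 7) = -49 - 16*(-25) = -49 + 400 = 351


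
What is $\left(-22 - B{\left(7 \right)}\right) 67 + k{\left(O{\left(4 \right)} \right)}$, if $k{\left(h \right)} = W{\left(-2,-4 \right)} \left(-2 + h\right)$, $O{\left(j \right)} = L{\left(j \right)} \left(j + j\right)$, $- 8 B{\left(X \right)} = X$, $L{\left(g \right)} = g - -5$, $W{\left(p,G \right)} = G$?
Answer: $- \frac{13563}{8} \approx -1695.4$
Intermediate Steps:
$L{\left(g \right)} = 5 + g$ ($L{\left(g \right)} = g + 5 = 5 + g$)
$B{\left(X \right)} = - \frac{X}{8}$
$O{\left(j \right)} = 2 j \left(5 + j\right)$ ($O{\left(j \right)} = \left(5 + j\right) \left(j + j\right) = \left(5 + j\right) 2 j = 2 j \left(5 + j\right)$)
$k{\left(h \right)} = 8 - 4 h$ ($k{\left(h \right)} = - 4 \left(-2 + h\right) = 8 - 4 h$)
$\left(-22 - B{\left(7 \right)}\right) 67 + k{\left(O{\left(4 \right)} \right)} = \left(-22 - \left(- \frac{1}{8}\right) 7\right) 67 + \left(8 - 4 \cdot 2 \cdot 4 \left(5 + 4\right)\right) = \left(-22 - - \frac{7}{8}\right) 67 + \left(8 - 4 \cdot 2 \cdot 4 \cdot 9\right) = \left(-22 + \frac{7}{8}\right) 67 + \left(8 - 288\right) = \left(- \frac{169}{8}\right) 67 + \left(8 - 288\right) = - \frac{11323}{8} - 280 = - \frac{13563}{8}$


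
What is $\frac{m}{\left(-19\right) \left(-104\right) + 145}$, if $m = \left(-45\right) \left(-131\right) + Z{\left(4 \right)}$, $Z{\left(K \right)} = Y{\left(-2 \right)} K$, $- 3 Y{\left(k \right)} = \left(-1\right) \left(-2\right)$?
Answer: $\frac{17677}{6363} \approx 2.7781$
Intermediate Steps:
$Y{\left(k \right)} = - \frac{2}{3}$ ($Y{\left(k \right)} = - \frac{\left(-1\right) \left(-2\right)}{3} = \left(- \frac{1}{3}\right) 2 = - \frac{2}{3}$)
$Z{\left(K \right)} = - \frac{2 K}{3}$
$m = \frac{17677}{3}$ ($m = \left(-45\right) \left(-131\right) - \frac{8}{3} = 5895 - \frac{8}{3} = \frac{17677}{3} \approx 5892.3$)
$\frac{m}{\left(-19\right) \left(-104\right) + 145} = \frac{17677}{3 \left(\left(-19\right) \left(-104\right) + 145\right)} = \frac{17677}{3 \left(1976 + 145\right)} = \frac{17677}{3 \cdot 2121} = \frac{17677}{3} \cdot \frac{1}{2121} = \frac{17677}{6363}$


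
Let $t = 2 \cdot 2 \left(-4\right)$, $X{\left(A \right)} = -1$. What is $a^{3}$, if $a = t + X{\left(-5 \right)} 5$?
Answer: $-9261$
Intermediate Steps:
$t = -16$ ($t = 4 \left(-4\right) = -16$)
$a = -21$ ($a = -16 - 5 = -21$)
$a^{3} = \left(-21\right)^{3} = -9261$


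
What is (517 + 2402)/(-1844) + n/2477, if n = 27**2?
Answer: -5886087/4567588 ≈ -1.2887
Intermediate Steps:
n = 729
(517 + 2402)/(-1844) + n/2477 = (517 + 2402)/(-1844) + 729/2477 = 2919*(-1/1844) + 729*(1/2477) = -2919/1844 + 729/2477 = -5886087/4567588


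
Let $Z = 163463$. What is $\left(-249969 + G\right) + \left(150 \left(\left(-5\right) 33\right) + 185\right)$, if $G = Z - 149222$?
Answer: $-260293$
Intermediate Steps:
$G = 14241$ ($G = 163463 - 149222 = 14241$)
$\left(-249969 + G\right) + \left(150 \left(\left(-5\right) 33\right) + 185\right) = \left(-249969 + 14241\right) + \left(150 \left(\left(-5\right) 33\right) + 185\right) = -235728 + \left(150 \left(-165\right) + 185\right) = -235728 + \left(-24750 + 185\right) = -235728 - 24565 = -260293$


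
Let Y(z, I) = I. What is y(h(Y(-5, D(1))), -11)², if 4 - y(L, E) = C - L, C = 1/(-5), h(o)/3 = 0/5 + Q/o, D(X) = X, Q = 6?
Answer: 12321/25 ≈ 492.84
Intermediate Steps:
h(o) = 18/o (h(o) = 3*(0/5 + 6/o) = 3*(0*(⅕) + 6/o) = 3*(0 + 6/o) = 3*(6/o) = 18/o)
C = -⅕ ≈ -0.20000
y(L, E) = 21/5 + L (y(L, E) = 4 - (-⅕ - L) = 4 + (⅕ + L) = 21/5 + L)
y(h(Y(-5, D(1))), -11)² = (21/5 + 18/1)² = (21/5 + 18*1)² = (21/5 + 18)² = (111/5)² = 12321/25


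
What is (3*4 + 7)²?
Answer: 361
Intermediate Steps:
(3*4 + 7)² = (12 + 7)² = 19² = 361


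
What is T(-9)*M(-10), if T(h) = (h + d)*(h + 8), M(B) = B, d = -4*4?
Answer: -250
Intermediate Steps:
d = -16
T(h) = (-16 + h)*(8 + h) (T(h) = (h - 16)*(h + 8) = (-16 + h)*(8 + h))
T(-9)*M(-10) = (-128 + (-9)² - 8*(-9))*(-10) = (-128 + 81 + 72)*(-10) = 25*(-10) = -250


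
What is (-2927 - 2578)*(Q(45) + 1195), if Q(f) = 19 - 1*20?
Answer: -6572970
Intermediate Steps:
Q(f) = -1 (Q(f) = 19 - 20 = -1)
(-2927 - 2578)*(Q(45) + 1195) = (-2927 - 2578)*(-1 + 1195) = -5505*1194 = -6572970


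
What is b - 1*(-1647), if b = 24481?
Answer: 26128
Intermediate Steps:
b - 1*(-1647) = 24481 - 1*(-1647) = 24481 + 1647 = 26128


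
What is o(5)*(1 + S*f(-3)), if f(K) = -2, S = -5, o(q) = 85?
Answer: 935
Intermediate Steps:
o(5)*(1 + S*f(-3)) = 85*(1 - 5*(-2)) = 85*(1 + 10) = 85*11 = 935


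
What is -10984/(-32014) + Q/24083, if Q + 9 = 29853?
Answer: 609976744/385496581 ≈ 1.5823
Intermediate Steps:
Q = 29844 (Q = -9 + 29853 = 29844)
-10984/(-32014) + Q/24083 = -10984/(-32014) + 29844/24083 = -10984*(-1/32014) + 29844*(1/24083) = 5492/16007 + 29844/24083 = 609976744/385496581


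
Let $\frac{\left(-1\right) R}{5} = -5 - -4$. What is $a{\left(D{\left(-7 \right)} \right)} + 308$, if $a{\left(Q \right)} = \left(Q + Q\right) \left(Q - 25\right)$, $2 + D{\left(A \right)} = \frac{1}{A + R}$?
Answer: $\frac{891}{2} \approx 445.5$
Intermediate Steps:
$R = 5$ ($R = - 5 \left(-5 - -4\right) = - 5 \left(-5 + 4\right) = \left(-5\right) \left(-1\right) = 5$)
$D{\left(A \right)} = -2 + \frac{1}{5 + A}$ ($D{\left(A \right)} = -2 + \frac{1}{A + 5} = -2 + \frac{1}{5 + A}$)
$a{\left(Q \right)} = 2 Q \left(-25 + Q\right)$
$a{\left(D{\left(-7 \right)} \right)} + 308 = 2 \frac{-9 - -14}{5 - 7} \left(-25 + \frac{-9 - -14}{5 - 7}\right) + 308 = 2 \frac{-9 + 14}{-2} \left(-25 + \frac{-9 + 14}{-2}\right) + 308 = 2 \left(\left(- \frac{1}{2}\right) 5\right) \left(-25 - \frac{5}{2}\right) + 308 = 2 \left(- \frac{5}{2}\right) \left(-25 - \frac{5}{2}\right) + 308 = 2 \left(- \frac{5}{2}\right) \left(- \frac{55}{2}\right) + 308 = \frac{275}{2} + 308 = \frac{891}{2}$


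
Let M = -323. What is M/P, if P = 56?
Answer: -323/56 ≈ -5.7679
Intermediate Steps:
M/P = -323/56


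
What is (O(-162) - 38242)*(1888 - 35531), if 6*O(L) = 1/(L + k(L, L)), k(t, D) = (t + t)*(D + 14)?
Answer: 368912689230797/286740 ≈ 1.2866e+9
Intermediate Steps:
k(t, D) = 2*t*(14 + D) (k(t, D) = (2*t)*(14 + D) = 2*t*(14 + D))
O(L) = 1/(6*(L + 2*L*(14 + L)))
(O(-162) - 38242)*(1888 - 35531) = ((⅙)/(-162*(29 + 2*(-162))) - 38242)*(1888 - 35531) = ((⅙)*(-1/162)/(29 - 324) - 38242)*(-33643) = ((⅙)*(-1/162)/(-295) - 38242)*(-33643) = ((⅙)*(-1/162)*(-1/295) - 38242)*(-33643) = (1/286740 - 38242)*(-33643) = -10965511079/286740*(-33643) = 368912689230797/286740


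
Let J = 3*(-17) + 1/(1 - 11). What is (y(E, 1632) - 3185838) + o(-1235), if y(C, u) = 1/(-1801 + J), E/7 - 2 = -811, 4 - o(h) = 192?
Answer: -59008387556/18521 ≈ -3.1860e+6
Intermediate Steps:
o(h) = -188 (o(h) = 4 - 1*192 = 4 - 192 = -188)
J = -511/10 (J = -51 + 1/(-10) = -51 - 1/10 = -511/10 ≈ -51.100)
E = -5663 (E = 14 + 7*(-811) = 14 - 5677 = -5663)
y(C, u) = -10/18521 (y(C, u) = 1/(-1801 - 511/10) = 1/(-18521/10) = -10/18521)
(y(E, 1632) - 3185838) + o(-1235) = (-10/18521 - 3185838) - 188 = -59004905608/18521 - 188 = -59008387556/18521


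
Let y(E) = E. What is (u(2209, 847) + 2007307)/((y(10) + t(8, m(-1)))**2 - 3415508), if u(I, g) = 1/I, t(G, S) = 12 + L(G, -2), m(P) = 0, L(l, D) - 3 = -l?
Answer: -4434141164/7544218771 ≈ -0.58775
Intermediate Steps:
L(l, D) = 3 - l
t(G, S) = 15 - G (t(G, S) = 12 + (3 - G) = 15 - G)
(u(2209, 847) + 2007307)/((y(10) + t(8, m(-1)))**2 - 3415508) = (1/2209 + 2007307)/((10 + (15 - 1*8))**2 - 3415508) = (1/2209 + 2007307)/((10 + (15 - 8))**2 - 3415508) = 4434141164/(2209*((10 + 7)**2 - 3415508)) = 4434141164/(2209*(17**2 - 3415508)) = 4434141164/(2209*(289 - 3415508)) = (4434141164/2209)/(-3415219) = (4434141164/2209)*(-1/3415219) = -4434141164/7544218771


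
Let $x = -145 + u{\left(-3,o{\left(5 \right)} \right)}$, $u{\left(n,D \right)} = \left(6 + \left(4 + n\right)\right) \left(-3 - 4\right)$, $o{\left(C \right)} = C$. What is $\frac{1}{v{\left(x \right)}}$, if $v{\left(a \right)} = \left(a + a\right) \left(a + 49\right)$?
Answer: $\frac{1}{56260} \approx 1.7775 \cdot 10^{-5}$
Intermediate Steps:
$u{\left(n,D \right)} = -70 - 7 n$ ($u{\left(n,D \right)} = \left(10 + n\right) \left(-7\right) = -70 - 7 n$)
$x = -194$ ($x = -145 - 49 = -194$)
$v{\left(a \right)} = 2 a \left(49 + a\right)$
$\frac{1}{v{\left(x \right)}} = \frac{1}{2 \left(-194\right) \left(49 - 194\right)} = \frac{1}{2 \left(-194\right) \left(-145\right)} = \frac{1}{56260}$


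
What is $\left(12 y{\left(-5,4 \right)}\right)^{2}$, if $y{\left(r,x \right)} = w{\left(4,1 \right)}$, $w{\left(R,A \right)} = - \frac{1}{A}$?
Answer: $144$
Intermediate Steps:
$y{\left(r,x \right)} = -1$ ($y{\left(r,x \right)} = - 1^{-1} = \left(-1\right) 1 = -1$)
$\left(12 y{\left(-5,4 \right)}\right)^{2} = \left(12 \left(-1\right)\right)^{2} = \left(-12\right)^{2} = 144$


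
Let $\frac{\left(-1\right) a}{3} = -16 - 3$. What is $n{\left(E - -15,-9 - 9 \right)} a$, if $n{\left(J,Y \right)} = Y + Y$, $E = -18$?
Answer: $-2052$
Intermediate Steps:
$a = 57$ ($a = - 3 \left(-16 - 3\right) = \left(-3\right) \left(-19\right) = 57$)
$n{\left(J,Y \right)} = 2 Y$
$n{\left(E - -15,-9 - 9 \right)} a = 2 \left(-9 - 9\right) 57 = 2 \left(-18\right) 57 = \left(-36\right) 57 = -2052$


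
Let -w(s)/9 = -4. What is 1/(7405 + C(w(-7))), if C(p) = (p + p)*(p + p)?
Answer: 1/12589 ≈ 7.9434e-5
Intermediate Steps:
w(s) = 36 (w(s) = -9*(-4) = 36)
C(p) = 4*p² (C(p) = (2*p)*(2*p) = 4*p²)
1/(7405 + C(w(-7))) = 1/(7405 + 4*36²) = 1/(7405 + 4*1296) = 1/(7405 + 5184) = 1/12589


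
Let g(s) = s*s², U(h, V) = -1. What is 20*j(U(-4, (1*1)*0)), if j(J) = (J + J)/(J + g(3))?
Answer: -20/13 ≈ -1.5385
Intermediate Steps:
g(s) = s³
j(J) = 2*J/(27 + J) (j(J) = (J + J)/(J + 3³) = (2*J)/(J + 27) = (2*J)/(27 + J) = 2*J/(27 + J))
20*j(U(-4, (1*1)*0)) = 20*(2*(-1)/(27 - 1)) = 20*(2*(-1)/26) = 20*(2*(-1)*(1/26)) = 20*(-1/13) = -20/13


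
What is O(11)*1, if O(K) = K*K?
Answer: 121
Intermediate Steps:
O(K) = K**2
O(11)*1 = 11**2*1 = 121*1 = 121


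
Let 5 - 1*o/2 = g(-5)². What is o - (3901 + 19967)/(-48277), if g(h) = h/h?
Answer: 410084/48277 ≈ 8.4944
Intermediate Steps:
g(h) = 1
o = 8 (o = 10 - 2*1² = 10 - 2*1 = 10 - 2 = 8)
o - (3901 + 19967)/(-48277) = 8 - (3901 + 19967)/(-48277) = 8 - 23868*(-1)/48277 = 8 - 1*(-23868/48277) = 8 + 23868/48277 = 410084/48277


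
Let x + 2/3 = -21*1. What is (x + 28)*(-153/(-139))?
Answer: 969/139 ≈ 6.9712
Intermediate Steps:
x = -65/3 (x = -2/3 - 21*1 = -2/3 - 21 = -65/3 ≈ -21.667)
(x + 28)*(-153/(-139)) = (-65/3 + 28)*(-153/(-139)) = 19*(-153*(-1/139))/3 = (19/3)*(153/139) = 969/139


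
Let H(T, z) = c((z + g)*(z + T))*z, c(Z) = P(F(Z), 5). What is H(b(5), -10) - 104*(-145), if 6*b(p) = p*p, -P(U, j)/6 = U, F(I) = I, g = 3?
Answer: 17530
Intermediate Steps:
P(U, j) = -6*U
b(p) = p²/6 (b(p) = (p*p)/6 = p²/6)
c(Z) = -6*Z
H(T, z) = -6*z*(3 + z)*(T + z) (H(T, z) = (-6*(z + 3)*(z + T))*z = (-6*(3 + z)*(T + z))*z = -6*z*(3 + z)*(T + z))
H(b(5), -10) - 104*(-145) = 6*(-10)*(-1*(-10)² - 5²/2 - 3*(-10) - 1*(⅙)*5²*(-10)) - 104*(-145) = 6*(-10)*(-1*100 - 25/2 + 30 - 1*(⅙)*25*(-10)) + 15080 = 6*(-10)*(-100 - 3*25/6 + 30 - 1*25/6*(-10)) + 15080 = 6*(-10)*(-100 - 25/2 + 30 + 125/3) + 15080 = 6*(-10)*(-245/6) + 15080 = 2450 + 15080 = 17530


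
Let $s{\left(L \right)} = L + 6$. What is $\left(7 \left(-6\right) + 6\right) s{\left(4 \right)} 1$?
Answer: $-360$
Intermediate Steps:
$s{\left(L \right)} = 6 + L$
$\left(7 \left(-6\right) + 6\right) s{\left(4 \right)} 1 = \left(7 \left(-6\right) + 6\right) \left(6 + 4\right) 1 = \left(-42 + 6\right) 10 \cdot 1 = \left(-36\right) 10 = -360$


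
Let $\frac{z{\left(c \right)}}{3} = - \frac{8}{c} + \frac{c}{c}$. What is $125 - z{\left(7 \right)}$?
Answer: $\frac{878}{7} \approx 125.43$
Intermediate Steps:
$z{\left(c \right)} = 3 - \frac{24}{c}$ ($z{\left(c \right)} = 3 \left(- \frac{8}{c} + \frac{c}{c}\right) = 3 \left(- \frac{8}{c} + 1\right) = 3 \left(1 - \frac{8}{c}\right) = 3 - \frac{24}{c}$)
$125 - z{\left(7 \right)} = 125 - \left(3 - \frac{24}{7}\right) = 125 - - \frac{3}{7} = 125 + \frac{3}{7} = \frac{878}{7}$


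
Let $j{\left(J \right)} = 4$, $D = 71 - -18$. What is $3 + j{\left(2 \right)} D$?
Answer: $359$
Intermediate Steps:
$D = 89$ ($D = 71 + 18 = 89$)
$3 + j{\left(2 \right)} D = 3 + 4 \cdot 89 = 3 + 356 = 359$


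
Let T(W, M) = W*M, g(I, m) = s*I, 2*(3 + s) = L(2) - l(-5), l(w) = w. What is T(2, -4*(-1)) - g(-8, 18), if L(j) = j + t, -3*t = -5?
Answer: 56/3 ≈ 18.667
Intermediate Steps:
t = 5/3 (t = -1/3*(-5) = 5/3 ≈ 1.6667)
L(j) = 5/3 + j (L(j) = j + 5/3 = 5/3 + j)
s = 4/3 (s = -3 + ((5/3 + 2) - 1*(-5))/2 = -3 + (11/3 + 5)/2 = -3 + (1/2)*(26/3) = -3 + 13/3 = 4/3 ≈ 1.3333)
g(I, m) = 4*I/3
T(W, M) = M*W
T(2, -4*(-1)) - g(-8, 18) = -4*(-1)*2 - 4*(-8)/3 = 4*2 - 1*(-32/3) = 8 + 32/3 = 56/3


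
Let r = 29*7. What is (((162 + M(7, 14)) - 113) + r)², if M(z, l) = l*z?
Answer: 122500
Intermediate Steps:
r = 203
(((162 + M(7, 14)) - 113) + r)² = (((162 + 14*7) - 113) + 203)² = (((162 + 98) - 113) + 203)² = ((260 - 113) + 203)² = (147 + 203)² = 350² = 122500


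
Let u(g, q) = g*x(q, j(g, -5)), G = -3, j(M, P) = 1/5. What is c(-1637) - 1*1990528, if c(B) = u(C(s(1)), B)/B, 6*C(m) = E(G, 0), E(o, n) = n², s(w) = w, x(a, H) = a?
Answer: -1990528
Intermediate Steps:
j(M, P) = ⅕
C(m) = 0 (C(m) = (⅙)*0² = (⅙)*0 = 0)
u(g, q) = g*q
c(B) = 0 (c(B) = (0*B)/B = 0/B = 0)
c(-1637) - 1*1990528 = 0 - 1*1990528 = 0 - 1990528 = -1990528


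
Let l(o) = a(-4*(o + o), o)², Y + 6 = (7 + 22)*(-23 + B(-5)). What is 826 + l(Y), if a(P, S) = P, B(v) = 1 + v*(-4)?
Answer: 262970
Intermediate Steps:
B(v) = 1 - 4*v
Y = -64 (Y = -6 + (7 + 22)*(-23 + (1 - 4*(-5))) = -6 + 29*(-23 + (1 + 20)) = -6 + 29*(-23 + 21) = -6 + 29*(-2) = -6 - 58 = -64)
l(o) = 64*o² (l(o) = (-4*(o + o))² = (-8*o)² = 64*o²)
826 + l(Y) = 826 + 64*(-64)² = 826 + 64*4096 = 826 + 262144 = 262970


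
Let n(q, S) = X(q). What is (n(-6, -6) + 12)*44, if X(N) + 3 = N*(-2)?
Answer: 924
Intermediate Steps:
X(N) = -3 - 2*N (X(N) = -3 + N*(-2) = -3 - 2*N)
n(q, S) = -3 - 2*q
(n(-6, -6) + 12)*44 = ((-3 - 2*(-6)) + 12)*44 = ((-3 + 12) + 12)*44 = (9 + 12)*44 = 21*44 = 924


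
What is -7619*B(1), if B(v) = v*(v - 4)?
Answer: 22857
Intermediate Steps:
B(v) = v*(-4 + v)
-7619*B(1) = -7619*(-4 + 1) = -7619*(-3) = 22857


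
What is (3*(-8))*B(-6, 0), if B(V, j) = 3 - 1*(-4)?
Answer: -168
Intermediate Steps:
B(V, j) = 7 (B(V, j) = 3 + 4 = 7)
(3*(-8))*B(-6, 0) = (3*(-8))*7 = -24*7 = -168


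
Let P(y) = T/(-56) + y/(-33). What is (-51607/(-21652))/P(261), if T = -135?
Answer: -7947478/18333831 ≈ -0.43349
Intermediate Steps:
P(y) = 135/56 - y/33 (P(y) = -135/(-56) + y/(-33) = -135*(-1/56) + y*(-1/33) = 135/56 - y/33)
(-51607/(-21652))/P(261) = (-51607/(-21652))/(135/56 - 1/33*261) = (-51607*(-1/21652))/(135/56 - 87/11) = 51607/(21652*(-3387/616)) = (51607/21652)*(-616/3387) = -7947478/18333831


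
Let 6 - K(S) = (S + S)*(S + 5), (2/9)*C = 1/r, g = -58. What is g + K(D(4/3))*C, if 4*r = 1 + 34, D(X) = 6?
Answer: -614/5 ≈ -122.80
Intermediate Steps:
r = 35/4 (r = (1 + 34)/4 = (¼)*35 = 35/4 ≈ 8.7500)
C = 18/35 (C = 9/(2*(35/4)) = (9/2)*(4/35) = 18/35 ≈ 0.51429)
K(S) = 6 - 2*S*(5 + S) (K(S) = 6 - (S + S)*(S + 5) = 6 - 2*S*(5 + S))
g + K(D(4/3))*C = -58 + (6 - 10*6 - 2*6²)*(18/35) = -58 + (6 - 60 - 2*36)*(18/35) = -58 + (6 - 60 - 72)*(18/35) = -58 - 126*18/35 = -58 - 324/5 = -614/5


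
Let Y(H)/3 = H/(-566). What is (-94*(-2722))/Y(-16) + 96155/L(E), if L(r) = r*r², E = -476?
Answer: 976187587170703/323550528 ≈ 3.0171e+6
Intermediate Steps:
Y(H) = -3*H/566 (Y(H) = 3*(H/(-566)) = 3*(H*(-1/566)) = 3*(-H/566) = -3*H/566)
L(r) = r³
(-94*(-2722))/Y(-16) + 96155/L(E) = (-94*(-2722))/((-3/566*(-16))) + 96155/((-476)³) = 255868/(24/283) + 96155/(-107850176) = 255868*(283/24) + 96155*(-1/107850176) = 18102661/6 - 96155/107850176 = 976187587170703/323550528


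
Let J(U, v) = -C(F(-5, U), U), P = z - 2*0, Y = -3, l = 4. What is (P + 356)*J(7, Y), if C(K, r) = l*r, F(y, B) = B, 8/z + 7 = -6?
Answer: -129360/13 ≈ -9950.8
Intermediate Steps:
z = -8/13 (z = 8/(-7 - 6) = 8/(-13) = 8*(-1/13) = -8/13 ≈ -0.61539)
C(K, r) = 4*r
P = -8/13 (P = -8/13 - 2*0 = -8/13 + 0 = -8/13 ≈ -0.61539)
J(U, v) = -4*U
(P + 356)*J(7, Y) = (-8/13 + 356)*(-4*7) = (4620/13)*(-28) = -129360/13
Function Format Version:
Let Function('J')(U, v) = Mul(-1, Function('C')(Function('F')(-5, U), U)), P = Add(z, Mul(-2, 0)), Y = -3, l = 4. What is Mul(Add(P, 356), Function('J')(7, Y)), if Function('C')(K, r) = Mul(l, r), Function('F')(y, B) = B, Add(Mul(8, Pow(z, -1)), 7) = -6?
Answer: Rational(-129360, 13) ≈ -9950.8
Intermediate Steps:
z = Rational(-8, 13) (z = Mul(8, Pow(Add(-7, -6), -1)) = Mul(8, Pow(-13, -1)) = Mul(8, Rational(-1, 13)) = Rational(-8, 13) ≈ -0.61539)
Function('C')(K, r) = Mul(4, r)
P = Rational(-8, 13) (P = Add(Rational(-8, 13), Mul(-2, 0)) = Add(Rational(-8, 13), 0) = Rational(-8, 13) ≈ -0.61539)
Function('J')(U, v) = Mul(-4, U) (Function('J')(U, v) = Mul(-1, Mul(4, U)) = Mul(-4, U))
Mul(Add(P, 356), Function('J')(7, Y)) = Mul(Add(Rational(-8, 13), 356), Mul(-4, 7)) = Mul(Rational(4620, 13), -28) = Rational(-129360, 13)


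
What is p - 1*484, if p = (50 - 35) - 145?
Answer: -614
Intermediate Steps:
p = -130 (p = 15 - 145 = -130)
p - 1*484 = -130 - 1*484 = -130 - 484 = -614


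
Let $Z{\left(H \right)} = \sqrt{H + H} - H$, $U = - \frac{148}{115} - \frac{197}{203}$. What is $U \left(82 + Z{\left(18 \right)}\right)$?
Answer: $- \frac{105398}{667} \approx -158.02$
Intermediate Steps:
$U = - \frac{52699}{23345}$ ($U = \left(-148\right) \frac{1}{115} - \frac{197}{203} = - \frac{148}{115} - \frac{197}{203} = - \frac{52699}{23345} \approx -2.2574$)
$Z{\left(H \right)} = - H + \sqrt{2} \sqrt{H}$ ($Z{\left(H \right)} = \sqrt{2 H} - H = \sqrt{2} \sqrt{H} - H = - H + \sqrt{2} \sqrt{H}$)
$U \left(82 + Z{\left(18 \right)}\right) = - \frac{52699 \left(82 - \left(18 - \sqrt{2} \sqrt{18}\right)\right)}{23345} = - \frac{52699 \left(82 - \left(18 - \sqrt{2} \cdot 3 \sqrt{2}\right)\right)}{23345} = - \frac{52699 \left(82 + \left(-18 + 6\right)\right)}{23345} = - \frac{52699 \left(82 - 12\right)}{23345} = \left(- \frac{52699}{23345}\right) 70 = - \frac{105398}{667}$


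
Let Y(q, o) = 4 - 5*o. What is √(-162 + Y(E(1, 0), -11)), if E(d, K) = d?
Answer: I*√103 ≈ 10.149*I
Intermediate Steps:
√(-162 + Y(E(1, 0), -11)) = √(-162 + (4 - 5*(-11))) = √(-162 + (4 + 55)) = √(-162 + 59) = √(-103) = I*√103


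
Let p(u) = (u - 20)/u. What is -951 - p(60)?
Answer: -2855/3 ≈ -951.67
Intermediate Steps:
p(u) = (-20 + u)/u
-951 - p(60) = -951 - (-20 + 60)/60 = -951 - 40/60 = -951 - 1*⅔ = -951 - ⅔ = -2855/3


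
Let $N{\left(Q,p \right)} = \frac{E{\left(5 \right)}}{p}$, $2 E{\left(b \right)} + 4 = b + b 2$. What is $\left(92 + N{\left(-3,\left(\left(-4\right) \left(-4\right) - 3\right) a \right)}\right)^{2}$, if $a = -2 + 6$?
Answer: $\frac{91757241}{10816} \approx 8483.5$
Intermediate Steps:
$a = 4$
$E{\left(b \right)} = -2 + \frac{3 b}{2}$ ($E{\left(b \right)} = -2 + \frac{b + b 2}{2} = -2 + \frac{b + 2 b}{2} = -2 + \frac{3 b}{2}$)
$N{\left(Q,p \right)} = \frac{11}{2 p}$ ($N{\left(Q,p \right)} = \frac{-2 + \frac{3}{2} \cdot 5}{p} = \frac{-2 + \frac{15}{2}}{p} = \frac{11}{2 p}$)
$\left(92 + N{\left(-3,\left(\left(-4\right) \left(-4\right) - 3\right) a \right)}\right)^{2} = \left(92 + \frac{11}{2 \left(\left(-4\right) \left(-4\right) - 3\right) 4}\right)^{2} = \left(92 + \frac{11}{2 \left(16 - 3\right) 4}\right)^{2} = \left(92 + \frac{11}{2 \cdot 13 \cdot 4}\right)^{2} = \left(92 + \frac{11}{2 \cdot 52}\right)^{2} = \left(92 + \frac{11}{2} \cdot \frac{1}{52}\right)^{2} = \left(92 + \frac{11}{104}\right)^{2} = \left(\frac{9579}{104}\right)^{2} = \frac{91757241}{10816}$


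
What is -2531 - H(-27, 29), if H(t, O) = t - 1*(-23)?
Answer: -2527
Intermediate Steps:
H(t, O) = 23 + t (H(t, O) = t + 23 = 23 + t)
-2531 - H(-27, 29) = -2531 - (23 - 27) = -2531 - 1*(-4) = -2531 + 4 = -2527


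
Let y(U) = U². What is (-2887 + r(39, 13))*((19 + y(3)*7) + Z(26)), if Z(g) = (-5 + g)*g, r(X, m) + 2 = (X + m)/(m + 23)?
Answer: -16320464/9 ≈ -1.8134e+6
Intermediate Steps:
r(X, m) = -2 + (X + m)/(23 + m) (r(X, m) = -2 + (X + m)/(m + 23) = -2 + (X + m)/(23 + m))
Z(g) = g*(-5 + g)
(-2887 + r(39, 13))*((19 + y(3)*7) + Z(26)) = (-2887 + (-46 + 39 - 1*13)/(23 + 13))*((19 + 3²*7) + 26*(-5 + 26)) = (-2887 + (-46 + 39 - 13)/36)*((19 + 9*7) + 26*21) = (-2887 + (1/36)*(-20))*((19 + 63) + 546) = (-2887 - 5/9)*(82 + 546) = -25988/9*628 = -16320464/9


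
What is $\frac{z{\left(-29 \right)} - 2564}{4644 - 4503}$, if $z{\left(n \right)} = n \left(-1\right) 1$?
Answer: $- \frac{845}{47} \approx -17.979$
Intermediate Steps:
$z{\left(n \right)} = - n$ ($z{\left(n \right)} = - n 1 = - n$)
$\frac{z{\left(-29 \right)} - 2564}{4644 - 4503} = \frac{\left(-1\right) \left(-29\right) - 2564}{4644 - 4503} = \frac{29 - 2564}{141} = \left(-2535\right) \frac{1}{141} = - \frac{845}{47}$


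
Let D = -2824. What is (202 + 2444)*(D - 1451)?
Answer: -11311650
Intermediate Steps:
(202 + 2444)*(D - 1451) = (202 + 2444)*(-2824 - 1451) = 2646*(-4275) = -11311650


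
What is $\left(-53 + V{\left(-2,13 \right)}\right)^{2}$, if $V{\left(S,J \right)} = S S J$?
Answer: $1$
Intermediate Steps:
$V{\left(S,J \right)} = J S^{2}$ ($V{\left(S,J \right)} = S^{2} J = J S^{2}$)
$\left(-53 + V{\left(-2,13 \right)}\right)^{2} = \left(-53 + 13 \left(-2\right)^{2}\right)^{2} = \left(-53 + 13 \cdot 4\right)^{2} = \left(-53 + 52\right)^{2} = \left(-1\right)^{2} = 1$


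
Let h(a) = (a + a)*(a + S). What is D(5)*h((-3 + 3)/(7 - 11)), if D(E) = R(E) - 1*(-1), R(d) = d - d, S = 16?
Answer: 0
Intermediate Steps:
h(a) = 2*a*(16 + a) (h(a) = (a + a)*(a + 16) = (2*a)*(16 + a) = 2*a*(16 + a))
R(d) = 0
D(E) = 1 (D(E) = 0 - 1*(-1) = 0 + 1 = 1)
D(5)*h((-3 + 3)/(7 - 11)) = 1*(2*((-3 + 3)/(7 - 11))*(16 + (-3 + 3)/(7 - 11))) = 1*(2*(0/(-4))*(16 + 0/(-4))) = 1*(2*(0*(-1/4))*(16 + 0*(-1/4))) = 1*(2*0*(16 + 0)) = 1*(2*0*16) = 1*0 = 0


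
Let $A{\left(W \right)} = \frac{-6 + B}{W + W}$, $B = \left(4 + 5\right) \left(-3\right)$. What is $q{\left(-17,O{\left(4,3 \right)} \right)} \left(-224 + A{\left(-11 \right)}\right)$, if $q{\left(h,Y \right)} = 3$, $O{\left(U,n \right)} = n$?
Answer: $- \frac{1335}{2} \approx -667.5$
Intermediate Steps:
$B = -27$ ($B = 9 \left(-3\right) = -27$)
$A{\left(W \right)} = - \frac{33}{2 W}$ ($A{\left(W \right)} = \frac{-6 - 27}{W + W} = - \frac{33}{2 W}$)
$q{\left(-17,O{\left(4,3 \right)} \right)} \left(-224 + A{\left(-11 \right)}\right) = 3 \left(-224 - \frac{33}{2 \left(-11\right)}\right) = 3 \left(-224 - - \frac{3}{2}\right) = 3 \left(-224 + \frac{3}{2}\right) = 3 \left(- \frac{445}{2}\right) = - \frac{1335}{2}$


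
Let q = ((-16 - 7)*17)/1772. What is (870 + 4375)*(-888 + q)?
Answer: -8255247115/1772 ≈ -4.6587e+6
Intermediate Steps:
q = -391/1772 (q = -23*17*(1/1772) = -391*1/1772 = -391/1772 ≈ -0.22065)
(870 + 4375)*(-888 + q) = (870 + 4375)*(-888 - 391/1772) = 5245*(-1573927/1772) = -8255247115/1772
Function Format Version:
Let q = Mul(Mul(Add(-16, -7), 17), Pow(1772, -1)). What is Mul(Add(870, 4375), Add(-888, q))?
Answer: Rational(-8255247115, 1772) ≈ -4.6587e+6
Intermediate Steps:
q = Rational(-391, 1772) (q = Mul(Mul(-23, 17), Rational(1, 1772)) = Mul(-391, Rational(1, 1772)) = Rational(-391, 1772) ≈ -0.22065)
Mul(Add(870, 4375), Add(-888, q)) = Mul(Add(870, 4375), Add(-888, Rational(-391, 1772))) = Mul(5245, Rational(-1573927, 1772)) = Rational(-8255247115, 1772)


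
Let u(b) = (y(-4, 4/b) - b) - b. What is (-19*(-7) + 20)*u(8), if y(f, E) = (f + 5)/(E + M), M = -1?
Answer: -2754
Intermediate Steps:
y(f, E) = (5 + f)/(-1 + E) (y(f, E) = (f + 5)/(E - 1) = (5 + f)/(-1 + E))
u(b) = 1/(-1 + 4/b) - 2*b (u(b) = ((5 - 4)/(-1 + 4/b) - b) - b = (1/(-1 + 4/b) - b) - b = 1/(-1 + 4/b) - 2*b)
(-19*(-7) + 20)*u(8) = (-19*(-7) + 20)*(8*(7 - 2*8)/(-4 + 8)) = (133 + 20)*(8*(7 - 16)/4) = 153*(8*(¼)*(-9)) = 153*(-18) = -2754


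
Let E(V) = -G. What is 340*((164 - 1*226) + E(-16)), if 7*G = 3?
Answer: -148580/7 ≈ -21226.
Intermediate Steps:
G = 3/7 (G = (1/7)*3 = 3/7 ≈ 0.42857)
E(V) = -3/7 (E(V) = -1*3/7 = -3/7)
340*((164 - 1*226) + E(-16)) = 340*((164 - 1*226) - 3/7) = 340*((164 - 226) - 3/7) = 340*(-62 - 3/7) = 340*(-437/7) = -148580/7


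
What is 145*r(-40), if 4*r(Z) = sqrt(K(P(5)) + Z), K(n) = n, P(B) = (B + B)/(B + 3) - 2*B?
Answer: 145*I*sqrt(195)/8 ≈ 253.1*I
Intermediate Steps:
P(B) = -2*B + 2*B/(3 + B) (P(B) = (2*B)/(3 + B) - 2*B = 2*B/(3 + B) - 2*B = -2*B + 2*B/(3 + B))
r(Z) = sqrt(-35/4 + Z)/4 (r(Z) = sqrt(-2*5*(2 + 5)/(3 + 5) + Z)/4 = sqrt(-2*5*7/8 + Z)/4 = sqrt(-2*5*1/8*7 + Z)/4 = sqrt(-35/4 + Z)/4)
145*r(-40) = 145*(sqrt(-35 + 4*(-40))/8) = 145*(sqrt(-35 - 160)/8) = 145*(sqrt(-195)/8) = 145*((I*sqrt(195))/8) = 145*(I*sqrt(195)/8) = 145*I*sqrt(195)/8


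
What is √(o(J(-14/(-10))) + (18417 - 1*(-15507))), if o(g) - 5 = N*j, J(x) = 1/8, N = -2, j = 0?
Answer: √33929 ≈ 184.20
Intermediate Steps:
J(x) = ⅛
o(g) = 5 (o(g) = 5 - 2*0 = 5 + 0 = 5)
√(o(J(-14/(-10))) + (18417 - 1*(-15507))) = √(5 + (18417 - 1*(-15507))) = √(5 + (18417 + 15507)) = √(5 + 33924) = √33929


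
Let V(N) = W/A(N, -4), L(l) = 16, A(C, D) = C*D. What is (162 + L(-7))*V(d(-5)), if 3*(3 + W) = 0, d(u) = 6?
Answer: 89/4 ≈ 22.250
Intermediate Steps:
W = -3 (W = -3 + (⅓)*0 = -3 + 0 = -3)
V(N) = 3/(4*N) (V(N) = -3*(-1/(4*N)) = -(-3)/(4*N) = 3/(4*N))
(162 + L(-7))*V(d(-5)) = (162 + 16)*((¾)/6) = 178*((¾)*(⅙)) = 178*(⅛) = 89/4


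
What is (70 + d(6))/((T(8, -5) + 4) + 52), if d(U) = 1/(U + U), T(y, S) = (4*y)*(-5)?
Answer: -841/1248 ≈ -0.67388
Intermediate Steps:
T(y, S) = -20*y
d(U) = 1/(2*U)
(70 + d(6))/((T(8, -5) + 4) + 52) = (70 + (½)/6)/((-20*8 + 4) + 52) = (70 + (½)*(⅙))/((-160 + 4) + 52) = (70 + 1/12)/(-156 + 52) = (841/12)/(-104) = -1/104*841/12 = -841/1248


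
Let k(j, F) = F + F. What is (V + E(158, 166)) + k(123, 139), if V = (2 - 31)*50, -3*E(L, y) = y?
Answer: -3682/3 ≈ -1227.3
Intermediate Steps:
E(L, y) = -y/3
k(j, F) = 2*F
V = -1450 (V = -29*50 = -1450)
(V + E(158, 166)) + k(123, 139) = (-1450 - 1/3*166) + 2*139 = (-1450 - 166/3) + 278 = -4516/3 + 278 = -3682/3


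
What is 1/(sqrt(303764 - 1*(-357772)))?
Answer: sqrt(4594)/55128 ≈ 0.0012295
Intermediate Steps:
1/(sqrt(303764 - 1*(-357772))) = 1/(sqrt(303764 + 357772)) = 1/(sqrt(661536)) = 1/(12*sqrt(4594)) = sqrt(4594)/55128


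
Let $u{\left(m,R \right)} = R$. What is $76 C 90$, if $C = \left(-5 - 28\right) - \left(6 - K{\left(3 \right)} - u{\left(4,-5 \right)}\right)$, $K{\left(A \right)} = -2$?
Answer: $-314640$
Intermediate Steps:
$C = -46$ ($C = \left(-5 - 28\right) - 13 = -33 - 13 = -46$)
$76 C 90 = 76 \left(-46\right) 90 = \left(-3496\right) 90 = -314640$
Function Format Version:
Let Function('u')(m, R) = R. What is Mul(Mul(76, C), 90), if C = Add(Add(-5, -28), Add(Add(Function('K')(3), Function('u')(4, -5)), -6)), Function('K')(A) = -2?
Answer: -314640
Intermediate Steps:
C = -46 (C = Add(Add(-5, -28), Add(Add(-2, -5), -6)) = Add(-33, Add(-7, -6)) = Add(-33, -13) = -46)
Mul(Mul(76, C), 90) = Mul(Mul(76, -46), 90) = Mul(-3496, 90) = -314640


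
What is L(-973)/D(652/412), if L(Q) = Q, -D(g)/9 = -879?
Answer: -973/7911 ≈ -0.12299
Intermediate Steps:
D(g) = 7911 (D(g) = -9*(-879) = 7911)
L(-973)/D(652/412) = -973/7911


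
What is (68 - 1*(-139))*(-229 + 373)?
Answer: 29808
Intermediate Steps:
(68 - 1*(-139))*(-229 + 373) = (68 + 139)*144 = 207*144 = 29808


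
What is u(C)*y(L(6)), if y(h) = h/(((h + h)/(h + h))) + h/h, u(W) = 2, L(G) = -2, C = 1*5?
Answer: -2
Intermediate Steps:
C = 5
y(h) = 1 + h (y(h) = h/(((2*h)/((2*h)))) + 1 = h/(((2*h)*(1/(2*h)))) + 1 = h/1 + 1 = h*1 + 1 = h + 1 = 1 + h)
u(C)*y(L(6)) = 2*(1 - 2) = 2*(-1) = -2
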